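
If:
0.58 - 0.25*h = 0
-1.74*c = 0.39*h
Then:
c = -0.52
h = 2.32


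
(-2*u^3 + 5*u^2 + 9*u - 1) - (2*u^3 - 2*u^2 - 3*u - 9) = -4*u^3 + 7*u^2 + 12*u + 8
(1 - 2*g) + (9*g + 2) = 7*g + 3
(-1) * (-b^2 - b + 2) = b^2 + b - 2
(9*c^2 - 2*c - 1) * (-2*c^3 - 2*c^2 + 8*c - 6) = -18*c^5 - 14*c^4 + 78*c^3 - 68*c^2 + 4*c + 6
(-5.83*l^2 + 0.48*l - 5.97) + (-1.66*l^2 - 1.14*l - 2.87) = -7.49*l^2 - 0.66*l - 8.84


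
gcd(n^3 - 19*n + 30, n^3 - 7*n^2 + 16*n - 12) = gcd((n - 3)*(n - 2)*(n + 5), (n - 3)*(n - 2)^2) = n^2 - 5*n + 6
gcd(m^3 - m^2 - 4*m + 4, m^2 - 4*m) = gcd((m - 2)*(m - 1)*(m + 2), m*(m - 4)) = 1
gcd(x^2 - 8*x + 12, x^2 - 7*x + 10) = x - 2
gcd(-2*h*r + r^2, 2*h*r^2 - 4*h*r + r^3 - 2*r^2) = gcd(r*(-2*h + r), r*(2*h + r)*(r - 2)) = r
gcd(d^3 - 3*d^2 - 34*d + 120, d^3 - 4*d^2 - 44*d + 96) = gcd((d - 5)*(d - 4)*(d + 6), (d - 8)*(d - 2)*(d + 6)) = d + 6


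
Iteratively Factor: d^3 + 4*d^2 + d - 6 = (d + 3)*(d^2 + d - 2) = (d - 1)*(d + 3)*(d + 2)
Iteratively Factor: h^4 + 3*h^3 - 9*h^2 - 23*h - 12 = (h + 1)*(h^3 + 2*h^2 - 11*h - 12) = (h - 3)*(h + 1)*(h^2 + 5*h + 4) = (h - 3)*(h + 1)*(h + 4)*(h + 1)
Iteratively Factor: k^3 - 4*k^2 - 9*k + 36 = (k + 3)*(k^2 - 7*k + 12) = (k - 4)*(k + 3)*(k - 3)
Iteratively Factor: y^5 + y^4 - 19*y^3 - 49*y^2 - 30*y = (y - 5)*(y^4 + 6*y^3 + 11*y^2 + 6*y) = (y - 5)*(y + 3)*(y^3 + 3*y^2 + 2*y) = (y - 5)*(y + 1)*(y + 3)*(y^2 + 2*y) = (y - 5)*(y + 1)*(y + 2)*(y + 3)*(y)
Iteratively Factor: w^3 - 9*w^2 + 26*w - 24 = (w - 3)*(w^2 - 6*w + 8) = (w - 3)*(w - 2)*(w - 4)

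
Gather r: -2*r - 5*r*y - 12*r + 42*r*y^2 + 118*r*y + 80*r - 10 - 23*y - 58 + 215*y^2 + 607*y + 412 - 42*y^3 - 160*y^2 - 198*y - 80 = r*(42*y^2 + 113*y + 66) - 42*y^3 + 55*y^2 + 386*y + 264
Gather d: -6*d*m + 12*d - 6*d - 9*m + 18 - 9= d*(6 - 6*m) - 9*m + 9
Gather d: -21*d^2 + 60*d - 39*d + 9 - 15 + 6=-21*d^2 + 21*d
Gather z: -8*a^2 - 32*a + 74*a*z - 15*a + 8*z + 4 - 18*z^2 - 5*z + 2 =-8*a^2 - 47*a - 18*z^2 + z*(74*a + 3) + 6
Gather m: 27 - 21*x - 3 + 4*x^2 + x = 4*x^2 - 20*x + 24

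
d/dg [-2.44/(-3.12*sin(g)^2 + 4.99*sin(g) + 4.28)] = (12.1756 - 15.2256*sin(g))*cos(g)/(-3.12*sin(g)^2 + 4.99*sin(g) + 4.28)^2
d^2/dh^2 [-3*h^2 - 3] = -6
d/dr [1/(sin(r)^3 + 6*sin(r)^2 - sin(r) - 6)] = (-3*sin(r)^2 - 12*sin(r) + 1)/((sin(r) + 6)^2*cos(r)^3)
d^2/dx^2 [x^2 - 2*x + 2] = 2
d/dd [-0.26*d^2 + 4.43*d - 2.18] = 4.43 - 0.52*d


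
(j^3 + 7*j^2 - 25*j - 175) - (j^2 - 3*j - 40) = j^3 + 6*j^2 - 22*j - 135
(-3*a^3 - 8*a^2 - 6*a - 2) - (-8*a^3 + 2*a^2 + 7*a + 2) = 5*a^3 - 10*a^2 - 13*a - 4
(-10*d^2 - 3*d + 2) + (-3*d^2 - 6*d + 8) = -13*d^2 - 9*d + 10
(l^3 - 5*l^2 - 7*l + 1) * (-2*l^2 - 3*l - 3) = -2*l^5 + 7*l^4 + 26*l^3 + 34*l^2 + 18*l - 3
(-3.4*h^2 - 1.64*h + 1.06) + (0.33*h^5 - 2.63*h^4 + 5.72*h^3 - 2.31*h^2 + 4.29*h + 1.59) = 0.33*h^5 - 2.63*h^4 + 5.72*h^3 - 5.71*h^2 + 2.65*h + 2.65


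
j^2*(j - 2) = j^3 - 2*j^2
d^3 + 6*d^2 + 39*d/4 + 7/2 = (d + 1/2)*(d + 2)*(d + 7/2)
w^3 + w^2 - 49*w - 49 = (w - 7)*(w + 1)*(w + 7)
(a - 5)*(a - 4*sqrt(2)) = a^2 - 4*sqrt(2)*a - 5*a + 20*sqrt(2)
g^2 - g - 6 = (g - 3)*(g + 2)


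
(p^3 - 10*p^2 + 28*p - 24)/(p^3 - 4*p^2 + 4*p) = (p - 6)/p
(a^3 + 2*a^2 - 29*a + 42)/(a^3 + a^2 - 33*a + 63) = (a - 2)/(a - 3)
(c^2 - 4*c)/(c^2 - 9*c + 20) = c/(c - 5)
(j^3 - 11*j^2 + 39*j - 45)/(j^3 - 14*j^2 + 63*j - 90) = (j - 3)/(j - 6)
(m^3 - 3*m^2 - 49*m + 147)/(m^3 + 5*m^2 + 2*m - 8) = (m^3 - 3*m^2 - 49*m + 147)/(m^3 + 5*m^2 + 2*m - 8)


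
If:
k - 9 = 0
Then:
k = 9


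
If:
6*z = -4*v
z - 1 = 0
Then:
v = -3/2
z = 1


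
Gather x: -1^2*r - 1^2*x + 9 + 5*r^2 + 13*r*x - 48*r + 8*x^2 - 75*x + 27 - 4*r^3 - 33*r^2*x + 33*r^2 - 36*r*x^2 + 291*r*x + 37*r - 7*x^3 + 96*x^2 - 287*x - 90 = -4*r^3 + 38*r^2 - 12*r - 7*x^3 + x^2*(104 - 36*r) + x*(-33*r^2 + 304*r - 363) - 54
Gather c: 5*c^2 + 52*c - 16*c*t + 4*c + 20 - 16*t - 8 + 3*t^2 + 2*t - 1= 5*c^2 + c*(56 - 16*t) + 3*t^2 - 14*t + 11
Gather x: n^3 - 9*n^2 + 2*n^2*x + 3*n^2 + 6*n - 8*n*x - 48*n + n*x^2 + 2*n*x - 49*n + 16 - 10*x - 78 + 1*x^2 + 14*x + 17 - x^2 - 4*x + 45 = n^3 - 6*n^2 + n*x^2 - 91*n + x*(2*n^2 - 6*n)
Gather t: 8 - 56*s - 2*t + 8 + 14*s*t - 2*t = -56*s + t*(14*s - 4) + 16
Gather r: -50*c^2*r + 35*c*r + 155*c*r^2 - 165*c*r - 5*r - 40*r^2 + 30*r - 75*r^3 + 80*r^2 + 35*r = -75*r^3 + r^2*(155*c + 40) + r*(-50*c^2 - 130*c + 60)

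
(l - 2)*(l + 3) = l^2 + l - 6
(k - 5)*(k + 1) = k^2 - 4*k - 5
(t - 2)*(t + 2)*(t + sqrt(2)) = t^3 + sqrt(2)*t^2 - 4*t - 4*sqrt(2)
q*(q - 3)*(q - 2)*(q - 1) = q^4 - 6*q^3 + 11*q^2 - 6*q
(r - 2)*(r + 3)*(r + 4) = r^3 + 5*r^2 - 2*r - 24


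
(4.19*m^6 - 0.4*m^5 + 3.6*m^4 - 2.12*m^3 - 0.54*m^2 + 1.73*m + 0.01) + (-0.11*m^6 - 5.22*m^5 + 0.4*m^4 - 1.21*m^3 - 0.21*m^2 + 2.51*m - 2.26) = 4.08*m^6 - 5.62*m^5 + 4.0*m^4 - 3.33*m^3 - 0.75*m^2 + 4.24*m - 2.25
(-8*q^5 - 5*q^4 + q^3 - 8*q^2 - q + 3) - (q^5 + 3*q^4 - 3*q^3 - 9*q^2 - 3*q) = -9*q^5 - 8*q^4 + 4*q^3 + q^2 + 2*q + 3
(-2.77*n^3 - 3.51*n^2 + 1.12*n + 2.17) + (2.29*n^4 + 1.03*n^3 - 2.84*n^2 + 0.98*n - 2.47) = 2.29*n^4 - 1.74*n^3 - 6.35*n^2 + 2.1*n - 0.3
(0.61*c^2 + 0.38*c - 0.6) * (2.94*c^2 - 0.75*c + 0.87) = 1.7934*c^4 + 0.6597*c^3 - 1.5183*c^2 + 0.7806*c - 0.522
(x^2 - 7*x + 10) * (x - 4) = x^3 - 11*x^2 + 38*x - 40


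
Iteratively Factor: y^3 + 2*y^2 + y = (y)*(y^2 + 2*y + 1) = y*(y + 1)*(y + 1)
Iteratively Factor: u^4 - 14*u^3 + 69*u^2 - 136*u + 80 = (u - 1)*(u^3 - 13*u^2 + 56*u - 80) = (u - 4)*(u - 1)*(u^2 - 9*u + 20) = (u - 4)^2*(u - 1)*(u - 5)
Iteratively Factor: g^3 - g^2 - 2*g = (g)*(g^2 - g - 2) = g*(g - 2)*(g + 1)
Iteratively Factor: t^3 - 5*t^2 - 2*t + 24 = (t - 3)*(t^2 - 2*t - 8) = (t - 4)*(t - 3)*(t + 2)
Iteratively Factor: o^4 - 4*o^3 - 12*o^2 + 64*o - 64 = (o - 2)*(o^3 - 2*o^2 - 16*o + 32) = (o - 4)*(o - 2)*(o^2 + 2*o - 8) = (o - 4)*(o - 2)*(o + 4)*(o - 2)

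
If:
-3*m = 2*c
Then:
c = -3*m/2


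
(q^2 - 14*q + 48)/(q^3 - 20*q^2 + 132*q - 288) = 1/(q - 6)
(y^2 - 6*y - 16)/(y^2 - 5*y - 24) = (y + 2)/(y + 3)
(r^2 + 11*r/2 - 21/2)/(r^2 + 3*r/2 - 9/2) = (r + 7)/(r + 3)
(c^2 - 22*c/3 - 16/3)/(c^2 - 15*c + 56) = (c + 2/3)/(c - 7)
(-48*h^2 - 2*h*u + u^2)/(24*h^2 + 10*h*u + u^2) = (-8*h + u)/(4*h + u)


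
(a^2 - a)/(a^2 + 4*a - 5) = a/(a + 5)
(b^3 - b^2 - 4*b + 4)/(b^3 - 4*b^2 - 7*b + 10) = (b - 2)/(b - 5)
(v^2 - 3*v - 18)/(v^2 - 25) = (v^2 - 3*v - 18)/(v^2 - 25)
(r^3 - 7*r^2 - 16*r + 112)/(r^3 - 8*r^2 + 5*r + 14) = (r^2 - 16)/(r^2 - r - 2)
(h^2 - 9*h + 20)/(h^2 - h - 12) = (h - 5)/(h + 3)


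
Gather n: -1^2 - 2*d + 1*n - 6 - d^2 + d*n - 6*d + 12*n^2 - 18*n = -d^2 - 8*d + 12*n^2 + n*(d - 17) - 7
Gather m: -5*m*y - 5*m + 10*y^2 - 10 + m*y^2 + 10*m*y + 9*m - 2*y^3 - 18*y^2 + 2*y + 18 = m*(y^2 + 5*y + 4) - 2*y^3 - 8*y^2 + 2*y + 8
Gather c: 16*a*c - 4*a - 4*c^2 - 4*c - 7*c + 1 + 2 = -4*a - 4*c^2 + c*(16*a - 11) + 3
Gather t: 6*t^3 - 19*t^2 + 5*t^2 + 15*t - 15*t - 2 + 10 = 6*t^3 - 14*t^2 + 8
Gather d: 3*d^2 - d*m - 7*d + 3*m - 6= 3*d^2 + d*(-m - 7) + 3*m - 6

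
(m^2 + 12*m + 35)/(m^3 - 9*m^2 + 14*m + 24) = (m^2 + 12*m + 35)/(m^3 - 9*m^2 + 14*m + 24)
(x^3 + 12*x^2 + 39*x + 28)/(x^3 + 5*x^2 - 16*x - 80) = (x^2 + 8*x + 7)/(x^2 + x - 20)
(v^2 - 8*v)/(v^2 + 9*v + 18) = v*(v - 8)/(v^2 + 9*v + 18)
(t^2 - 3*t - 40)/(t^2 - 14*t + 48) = (t + 5)/(t - 6)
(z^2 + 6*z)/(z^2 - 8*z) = (z + 6)/(z - 8)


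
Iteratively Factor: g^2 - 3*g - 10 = (g + 2)*(g - 5)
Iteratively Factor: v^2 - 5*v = (v - 5)*(v)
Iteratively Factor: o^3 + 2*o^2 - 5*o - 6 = (o - 2)*(o^2 + 4*o + 3) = (o - 2)*(o + 3)*(o + 1)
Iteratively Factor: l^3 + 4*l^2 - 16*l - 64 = (l - 4)*(l^2 + 8*l + 16) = (l - 4)*(l + 4)*(l + 4)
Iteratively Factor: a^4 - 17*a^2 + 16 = (a + 1)*(a^3 - a^2 - 16*a + 16) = (a - 4)*(a + 1)*(a^2 + 3*a - 4) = (a - 4)*(a + 1)*(a + 4)*(a - 1)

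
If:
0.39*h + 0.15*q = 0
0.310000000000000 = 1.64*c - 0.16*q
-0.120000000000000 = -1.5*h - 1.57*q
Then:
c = 0.20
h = -0.05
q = 0.12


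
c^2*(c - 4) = c^3 - 4*c^2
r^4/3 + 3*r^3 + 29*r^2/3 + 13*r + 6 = (r/3 + 1)*(r + 1)*(r + 2)*(r + 3)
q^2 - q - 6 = (q - 3)*(q + 2)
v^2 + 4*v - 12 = (v - 2)*(v + 6)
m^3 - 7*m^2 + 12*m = m*(m - 4)*(m - 3)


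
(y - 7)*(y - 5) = y^2 - 12*y + 35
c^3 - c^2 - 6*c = c*(c - 3)*(c + 2)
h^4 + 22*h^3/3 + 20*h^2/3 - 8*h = h*(h - 2/3)*(h + 2)*(h + 6)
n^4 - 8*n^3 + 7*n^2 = n^2*(n - 7)*(n - 1)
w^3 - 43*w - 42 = (w - 7)*(w + 1)*(w + 6)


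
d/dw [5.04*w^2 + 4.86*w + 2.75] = 10.08*w + 4.86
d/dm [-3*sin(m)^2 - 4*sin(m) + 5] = -2*(3*sin(m) + 2)*cos(m)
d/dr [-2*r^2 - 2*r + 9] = -4*r - 2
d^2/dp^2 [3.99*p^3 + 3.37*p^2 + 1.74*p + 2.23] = 23.94*p + 6.74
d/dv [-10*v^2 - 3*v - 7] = -20*v - 3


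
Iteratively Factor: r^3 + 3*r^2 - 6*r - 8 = (r - 2)*(r^2 + 5*r + 4) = (r - 2)*(r + 4)*(r + 1)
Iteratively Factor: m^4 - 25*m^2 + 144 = (m + 4)*(m^3 - 4*m^2 - 9*m + 36) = (m - 3)*(m + 4)*(m^2 - m - 12) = (m - 3)*(m + 3)*(m + 4)*(m - 4)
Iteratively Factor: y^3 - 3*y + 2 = (y - 1)*(y^2 + y - 2) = (y - 1)^2*(y + 2)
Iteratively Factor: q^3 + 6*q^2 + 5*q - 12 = (q + 3)*(q^2 + 3*q - 4) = (q + 3)*(q + 4)*(q - 1)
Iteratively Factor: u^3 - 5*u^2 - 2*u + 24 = (u - 4)*(u^2 - u - 6) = (u - 4)*(u - 3)*(u + 2)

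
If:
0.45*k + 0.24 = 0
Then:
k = -0.53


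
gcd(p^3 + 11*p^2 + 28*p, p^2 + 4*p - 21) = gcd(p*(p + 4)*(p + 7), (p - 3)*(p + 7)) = p + 7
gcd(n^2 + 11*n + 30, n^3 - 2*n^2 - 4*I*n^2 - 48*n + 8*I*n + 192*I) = n + 6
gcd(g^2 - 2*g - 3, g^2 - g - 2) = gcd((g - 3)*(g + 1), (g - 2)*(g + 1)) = g + 1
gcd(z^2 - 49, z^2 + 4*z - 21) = z + 7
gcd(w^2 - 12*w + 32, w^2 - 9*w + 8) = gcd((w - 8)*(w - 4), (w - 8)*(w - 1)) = w - 8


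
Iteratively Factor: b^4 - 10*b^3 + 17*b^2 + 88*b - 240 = (b - 4)*(b^3 - 6*b^2 - 7*b + 60) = (b - 4)^2*(b^2 - 2*b - 15) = (b - 4)^2*(b + 3)*(b - 5)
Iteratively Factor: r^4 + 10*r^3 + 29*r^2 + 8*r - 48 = (r + 4)*(r^3 + 6*r^2 + 5*r - 12) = (r + 3)*(r + 4)*(r^2 + 3*r - 4) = (r - 1)*(r + 3)*(r + 4)*(r + 4)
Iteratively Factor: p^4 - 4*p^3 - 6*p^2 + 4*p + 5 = (p + 1)*(p^3 - 5*p^2 - p + 5) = (p - 5)*(p + 1)*(p^2 - 1) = (p - 5)*(p + 1)^2*(p - 1)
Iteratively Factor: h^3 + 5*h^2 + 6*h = (h)*(h^2 + 5*h + 6) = h*(h + 3)*(h + 2)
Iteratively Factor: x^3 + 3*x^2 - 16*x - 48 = (x - 4)*(x^2 + 7*x + 12) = (x - 4)*(x + 3)*(x + 4)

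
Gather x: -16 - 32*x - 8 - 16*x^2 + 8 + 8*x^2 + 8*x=-8*x^2 - 24*x - 16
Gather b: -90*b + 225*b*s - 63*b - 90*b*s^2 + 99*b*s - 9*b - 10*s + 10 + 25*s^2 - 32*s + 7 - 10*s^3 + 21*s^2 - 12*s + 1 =b*(-90*s^2 + 324*s - 162) - 10*s^3 + 46*s^2 - 54*s + 18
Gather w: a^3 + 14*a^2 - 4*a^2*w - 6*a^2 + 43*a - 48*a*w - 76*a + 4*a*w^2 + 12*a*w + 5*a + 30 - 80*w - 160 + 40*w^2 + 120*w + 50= a^3 + 8*a^2 - 28*a + w^2*(4*a + 40) + w*(-4*a^2 - 36*a + 40) - 80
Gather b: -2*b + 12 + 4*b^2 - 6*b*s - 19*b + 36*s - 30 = 4*b^2 + b*(-6*s - 21) + 36*s - 18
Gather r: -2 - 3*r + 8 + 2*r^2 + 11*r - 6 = 2*r^2 + 8*r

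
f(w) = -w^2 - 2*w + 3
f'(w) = -2*w - 2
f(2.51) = -8.32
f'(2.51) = -7.02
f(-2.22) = 2.51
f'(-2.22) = 2.44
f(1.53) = -2.40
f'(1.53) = -5.06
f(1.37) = -1.62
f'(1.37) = -4.74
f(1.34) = -1.48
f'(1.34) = -4.68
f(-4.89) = -11.13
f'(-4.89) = 7.78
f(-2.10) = 2.79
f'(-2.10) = 2.20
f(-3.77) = -3.67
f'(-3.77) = 5.54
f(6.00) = -45.00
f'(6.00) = -14.00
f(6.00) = -45.00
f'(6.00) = -14.00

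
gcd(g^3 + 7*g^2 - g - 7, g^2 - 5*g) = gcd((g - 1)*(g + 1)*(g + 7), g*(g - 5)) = 1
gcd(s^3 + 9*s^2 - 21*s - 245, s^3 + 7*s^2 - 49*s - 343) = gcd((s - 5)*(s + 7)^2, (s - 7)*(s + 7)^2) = s^2 + 14*s + 49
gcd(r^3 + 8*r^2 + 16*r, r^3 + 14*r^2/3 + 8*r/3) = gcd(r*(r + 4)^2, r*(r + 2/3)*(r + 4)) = r^2 + 4*r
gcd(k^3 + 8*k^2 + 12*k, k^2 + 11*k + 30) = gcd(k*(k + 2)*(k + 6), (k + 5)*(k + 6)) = k + 6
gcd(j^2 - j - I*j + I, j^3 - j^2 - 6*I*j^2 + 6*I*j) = j - 1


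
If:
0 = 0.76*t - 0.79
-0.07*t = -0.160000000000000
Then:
No Solution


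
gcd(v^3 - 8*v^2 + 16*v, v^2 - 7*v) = v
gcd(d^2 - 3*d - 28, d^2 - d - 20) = d + 4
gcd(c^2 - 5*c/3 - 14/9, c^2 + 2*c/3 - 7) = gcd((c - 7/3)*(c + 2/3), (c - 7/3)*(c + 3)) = c - 7/3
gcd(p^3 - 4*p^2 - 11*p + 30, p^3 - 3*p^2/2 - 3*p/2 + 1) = p - 2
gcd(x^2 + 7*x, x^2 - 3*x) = x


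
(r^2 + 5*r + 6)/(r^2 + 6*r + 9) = (r + 2)/(r + 3)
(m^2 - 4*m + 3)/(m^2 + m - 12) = (m - 1)/(m + 4)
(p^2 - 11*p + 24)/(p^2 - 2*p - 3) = (p - 8)/(p + 1)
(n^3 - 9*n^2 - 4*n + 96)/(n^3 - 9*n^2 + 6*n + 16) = (n^2 - n - 12)/(n^2 - n - 2)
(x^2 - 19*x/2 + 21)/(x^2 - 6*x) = (x - 7/2)/x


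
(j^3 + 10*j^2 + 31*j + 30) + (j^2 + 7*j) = j^3 + 11*j^2 + 38*j + 30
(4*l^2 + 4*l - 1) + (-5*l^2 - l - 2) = -l^2 + 3*l - 3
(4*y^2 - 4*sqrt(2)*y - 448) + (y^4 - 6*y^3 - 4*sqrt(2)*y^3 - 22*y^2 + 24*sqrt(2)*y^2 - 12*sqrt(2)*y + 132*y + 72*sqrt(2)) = y^4 - 6*y^3 - 4*sqrt(2)*y^3 - 18*y^2 + 24*sqrt(2)*y^2 - 16*sqrt(2)*y + 132*y - 448 + 72*sqrt(2)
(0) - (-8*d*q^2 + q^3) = 8*d*q^2 - q^3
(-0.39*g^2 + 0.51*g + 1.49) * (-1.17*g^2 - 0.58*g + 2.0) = 0.4563*g^4 - 0.3705*g^3 - 2.8191*g^2 + 0.1558*g + 2.98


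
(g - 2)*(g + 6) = g^2 + 4*g - 12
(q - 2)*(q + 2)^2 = q^3 + 2*q^2 - 4*q - 8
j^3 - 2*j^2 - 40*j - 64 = (j - 8)*(j + 2)*(j + 4)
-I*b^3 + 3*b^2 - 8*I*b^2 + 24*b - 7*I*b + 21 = (b + 7)*(b + 3*I)*(-I*b - I)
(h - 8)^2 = h^2 - 16*h + 64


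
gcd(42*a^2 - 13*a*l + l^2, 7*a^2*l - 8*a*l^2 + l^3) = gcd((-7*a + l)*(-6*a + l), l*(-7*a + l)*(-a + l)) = 7*a - l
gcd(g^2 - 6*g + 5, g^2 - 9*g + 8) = g - 1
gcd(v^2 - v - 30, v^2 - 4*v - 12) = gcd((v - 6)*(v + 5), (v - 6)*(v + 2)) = v - 6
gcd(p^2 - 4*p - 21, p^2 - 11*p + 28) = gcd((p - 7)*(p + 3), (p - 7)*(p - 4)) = p - 7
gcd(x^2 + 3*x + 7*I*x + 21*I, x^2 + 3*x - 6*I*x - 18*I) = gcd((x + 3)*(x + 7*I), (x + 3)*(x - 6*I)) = x + 3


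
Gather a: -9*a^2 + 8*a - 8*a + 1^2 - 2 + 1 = -9*a^2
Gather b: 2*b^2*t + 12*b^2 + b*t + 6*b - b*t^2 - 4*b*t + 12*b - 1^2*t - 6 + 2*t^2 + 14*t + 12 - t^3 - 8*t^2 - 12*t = b^2*(2*t + 12) + b*(-t^2 - 3*t + 18) - t^3 - 6*t^2 + t + 6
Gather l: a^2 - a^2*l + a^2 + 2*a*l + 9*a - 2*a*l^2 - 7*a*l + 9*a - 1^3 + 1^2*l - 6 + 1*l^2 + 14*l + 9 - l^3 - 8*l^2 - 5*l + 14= 2*a^2 + 18*a - l^3 + l^2*(-2*a - 7) + l*(-a^2 - 5*a + 10) + 16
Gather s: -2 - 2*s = -2*s - 2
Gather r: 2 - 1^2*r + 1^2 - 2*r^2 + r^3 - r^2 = r^3 - 3*r^2 - r + 3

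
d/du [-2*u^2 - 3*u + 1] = -4*u - 3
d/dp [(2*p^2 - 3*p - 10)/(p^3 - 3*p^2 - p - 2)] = (-2*p^4 + 6*p^3 + 19*p^2 - 68*p - 4)/(p^6 - 6*p^5 + 7*p^4 + 2*p^3 + 13*p^2 + 4*p + 4)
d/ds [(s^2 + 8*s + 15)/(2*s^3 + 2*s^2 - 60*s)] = (-s^4 - 16*s^3 - 83*s^2 - 30*s + 450)/(2*s^2*(s^4 + 2*s^3 - 59*s^2 - 60*s + 900))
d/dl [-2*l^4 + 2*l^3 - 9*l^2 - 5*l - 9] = -8*l^3 + 6*l^2 - 18*l - 5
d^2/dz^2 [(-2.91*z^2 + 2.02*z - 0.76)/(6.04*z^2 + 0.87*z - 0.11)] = (177.9686*z^3 - 177.95652*z^2 - 15.90936*z - 1.84417)/(220.348864*z^6 + 95.216976*z^5 + 1.6761*z^4 - 2.809665*z^3 - 0.030525*z^2 + 0.031581*z - 0.001331)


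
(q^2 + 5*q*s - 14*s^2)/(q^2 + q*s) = (q^2 + 5*q*s - 14*s^2)/(q*(q + s))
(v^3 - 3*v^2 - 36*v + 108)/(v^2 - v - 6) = (v^2 - 36)/(v + 2)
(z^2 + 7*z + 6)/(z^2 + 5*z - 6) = (z + 1)/(z - 1)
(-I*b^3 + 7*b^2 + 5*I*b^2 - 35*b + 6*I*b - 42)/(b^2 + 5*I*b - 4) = (-I*b^3 + b^2*(7 + 5*I) + b*(-35 + 6*I) - 42)/(b^2 + 5*I*b - 4)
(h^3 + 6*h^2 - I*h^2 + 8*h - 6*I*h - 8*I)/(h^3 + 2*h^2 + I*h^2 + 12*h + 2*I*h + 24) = (h^2 + h*(4 - I) - 4*I)/(h^2 + I*h + 12)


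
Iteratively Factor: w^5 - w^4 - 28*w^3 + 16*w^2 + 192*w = (w + 3)*(w^4 - 4*w^3 - 16*w^2 + 64*w) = (w - 4)*(w + 3)*(w^3 - 16*w) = (w - 4)^2*(w + 3)*(w^2 + 4*w) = w*(w - 4)^2*(w + 3)*(w + 4)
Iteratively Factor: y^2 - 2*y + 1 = (y - 1)*(y - 1)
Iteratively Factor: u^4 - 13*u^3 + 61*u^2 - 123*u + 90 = (u - 2)*(u^3 - 11*u^2 + 39*u - 45) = (u - 3)*(u - 2)*(u^2 - 8*u + 15) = (u - 5)*(u - 3)*(u - 2)*(u - 3)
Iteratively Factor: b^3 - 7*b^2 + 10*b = (b)*(b^2 - 7*b + 10) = b*(b - 2)*(b - 5)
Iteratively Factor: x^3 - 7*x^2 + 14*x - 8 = (x - 1)*(x^2 - 6*x + 8) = (x - 2)*(x - 1)*(x - 4)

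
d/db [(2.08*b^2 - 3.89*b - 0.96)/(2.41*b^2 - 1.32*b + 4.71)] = (6.6293*b^2 + 24.2208*b - 19.5891)/(5.8081*b^4 - 6.3624*b^3 + 24.4446*b^2 - 12.4344*b + 22.1841)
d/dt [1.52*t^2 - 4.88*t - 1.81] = 3.04*t - 4.88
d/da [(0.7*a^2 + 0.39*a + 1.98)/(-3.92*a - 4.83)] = (-2.744*a^2 - 6.762*a + 5.8779)/(15.3664*a^2 + 37.8672*a + 23.3289)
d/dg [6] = 0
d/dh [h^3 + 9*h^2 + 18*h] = 3*h^2 + 18*h + 18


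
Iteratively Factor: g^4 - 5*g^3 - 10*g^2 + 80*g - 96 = (g - 2)*(g^3 - 3*g^2 - 16*g + 48) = (g - 3)*(g - 2)*(g^2 - 16) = (g - 3)*(g - 2)*(g + 4)*(g - 4)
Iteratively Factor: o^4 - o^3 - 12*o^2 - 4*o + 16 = (o + 2)*(o^3 - 3*o^2 - 6*o + 8) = (o - 1)*(o + 2)*(o^2 - 2*o - 8) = (o - 4)*(o - 1)*(o + 2)*(o + 2)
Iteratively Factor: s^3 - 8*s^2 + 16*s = (s)*(s^2 - 8*s + 16) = s*(s - 4)*(s - 4)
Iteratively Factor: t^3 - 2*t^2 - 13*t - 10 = (t + 1)*(t^2 - 3*t - 10) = (t + 1)*(t + 2)*(t - 5)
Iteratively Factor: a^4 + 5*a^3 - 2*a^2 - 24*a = (a + 4)*(a^3 + a^2 - 6*a) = (a + 3)*(a + 4)*(a^2 - 2*a) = (a - 2)*(a + 3)*(a + 4)*(a)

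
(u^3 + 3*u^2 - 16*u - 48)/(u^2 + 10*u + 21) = (u^2 - 16)/(u + 7)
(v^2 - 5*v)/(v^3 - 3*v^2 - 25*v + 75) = v/(v^2 + 2*v - 15)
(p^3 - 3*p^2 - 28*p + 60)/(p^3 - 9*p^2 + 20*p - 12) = (p + 5)/(p - 1)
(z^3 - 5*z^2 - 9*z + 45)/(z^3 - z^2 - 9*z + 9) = (z - 5)/(z - 1)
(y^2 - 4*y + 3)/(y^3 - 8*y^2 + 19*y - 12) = 1/(y - 4)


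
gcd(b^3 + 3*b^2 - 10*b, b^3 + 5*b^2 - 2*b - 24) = b - 2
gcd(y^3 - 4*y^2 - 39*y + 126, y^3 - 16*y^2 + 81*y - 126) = y^2 - 10*y + 21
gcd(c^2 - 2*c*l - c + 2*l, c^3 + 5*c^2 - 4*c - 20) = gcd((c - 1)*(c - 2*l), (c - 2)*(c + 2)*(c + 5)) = 1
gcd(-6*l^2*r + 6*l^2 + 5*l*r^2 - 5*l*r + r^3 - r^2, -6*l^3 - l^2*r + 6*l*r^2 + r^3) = -6*l^2 + 5*l*r + r^2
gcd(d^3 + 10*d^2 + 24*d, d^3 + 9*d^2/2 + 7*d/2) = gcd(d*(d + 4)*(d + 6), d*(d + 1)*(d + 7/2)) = d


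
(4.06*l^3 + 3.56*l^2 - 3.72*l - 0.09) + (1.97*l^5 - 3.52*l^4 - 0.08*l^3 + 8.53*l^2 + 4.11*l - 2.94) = 1.97*l^5 - 3.52*l^4 + 3.98*l^3 + 12.09*l^2 + 0.39*l - 3.03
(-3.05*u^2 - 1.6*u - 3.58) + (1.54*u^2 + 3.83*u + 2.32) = -1.51*u^2 + 2.23*u - 1.26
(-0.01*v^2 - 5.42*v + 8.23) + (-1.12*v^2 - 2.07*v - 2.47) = -1.13*v^2 - 7.49*v + 5.76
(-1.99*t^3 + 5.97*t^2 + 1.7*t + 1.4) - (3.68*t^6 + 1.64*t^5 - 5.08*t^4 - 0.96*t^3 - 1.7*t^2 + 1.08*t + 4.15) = -3.68*t^6 - 1.64*t^5 + 5.08*t^4 - 1.03*t^3 + 7.67*t^2 + 0.62*t - 2.75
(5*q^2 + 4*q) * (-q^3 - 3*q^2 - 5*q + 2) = -5*q^5 - 19*q^4 - 37*q^3 - 10*q^2 + 8*q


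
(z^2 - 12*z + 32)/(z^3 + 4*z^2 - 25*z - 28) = (z - 8)/(z^2 + 8*z + 7)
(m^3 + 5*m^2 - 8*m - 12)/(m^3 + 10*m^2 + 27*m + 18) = (m - 2)/(m + 3)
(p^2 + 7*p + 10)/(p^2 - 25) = (p + 2)/(p - 5)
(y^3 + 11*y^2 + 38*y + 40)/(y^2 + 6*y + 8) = y + 5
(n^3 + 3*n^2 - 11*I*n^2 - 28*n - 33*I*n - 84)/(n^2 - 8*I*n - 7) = (n^2 + n*(3 - 4*I) - 12*I)/(n - I)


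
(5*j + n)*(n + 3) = 5*j*n + 15*j + n^2 + 3*n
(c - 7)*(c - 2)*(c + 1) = c^3 - 8*c^2 + 5*c + 14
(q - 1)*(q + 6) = q^2 + 5*q - 6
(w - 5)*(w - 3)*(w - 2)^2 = w^4 - 12*w^3 + 51*w^2 - 92*w + 60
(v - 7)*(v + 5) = v^2 - 2*v - 35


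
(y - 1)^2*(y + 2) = y^3 - 3*y + 2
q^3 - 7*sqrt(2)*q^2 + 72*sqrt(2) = (q - 6*sqrt(2))*(q - 3*sqrt(2))*(q + 2*sqrt(2))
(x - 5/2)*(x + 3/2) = x^2 - x - 15/4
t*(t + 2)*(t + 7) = t^3 + 9*t^2 + 14*t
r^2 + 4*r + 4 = (r + 2)^2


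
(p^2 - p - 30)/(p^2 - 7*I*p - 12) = (-p^2 + p + 30)/(-p^2 + 7*I*p + 12)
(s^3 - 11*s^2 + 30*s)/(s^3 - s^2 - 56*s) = (-s^2 + 11*s - 30)/(-s^2 + s + 56)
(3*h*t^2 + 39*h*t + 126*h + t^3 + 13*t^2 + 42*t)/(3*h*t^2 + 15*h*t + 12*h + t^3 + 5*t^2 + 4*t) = (t^2 + 13*t + 42)/(t^2 + 5*t + 4)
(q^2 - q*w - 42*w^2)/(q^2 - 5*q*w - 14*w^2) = (q + 6*w)/(q + 2*w)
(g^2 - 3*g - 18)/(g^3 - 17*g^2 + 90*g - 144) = (g + 3)/(g^2 - 11*g + 24)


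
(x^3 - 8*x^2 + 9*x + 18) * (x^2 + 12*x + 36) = x^5 + 4*x^4 - 51*x^3 - 162*x^2 + 540*x + 648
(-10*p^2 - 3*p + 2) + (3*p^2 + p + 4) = -7*p^2 - 2*p + 6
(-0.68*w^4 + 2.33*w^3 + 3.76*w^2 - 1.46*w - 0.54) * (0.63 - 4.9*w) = 3.332*w^5 - 11.8454*w^4 - 16.9561*w^3 + 9.5228*w^2 + 1.7262*w - 0.3402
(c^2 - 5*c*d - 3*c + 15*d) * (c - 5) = c^3 - 5*c^2*d - 8*c^2 + 40*c*d + 15*c - 75*d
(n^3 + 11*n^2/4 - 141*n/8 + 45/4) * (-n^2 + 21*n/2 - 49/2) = -n^5 + 31*n^4/4 + 22*n^3 - 4219*n^2/16 + 8799*n/16 - 2205/8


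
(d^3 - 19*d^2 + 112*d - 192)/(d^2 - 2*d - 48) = (d^2 - 11*d + 24)/(d + 6)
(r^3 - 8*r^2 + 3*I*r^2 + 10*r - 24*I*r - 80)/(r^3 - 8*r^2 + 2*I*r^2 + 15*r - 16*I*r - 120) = (r - 2*I)/(r - 3*I)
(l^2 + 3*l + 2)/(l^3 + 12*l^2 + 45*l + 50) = (l + 1)/(l^2 + 10*l + 25)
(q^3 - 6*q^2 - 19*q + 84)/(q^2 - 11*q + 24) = (q^2 - 3*q - 28)/(q - 8)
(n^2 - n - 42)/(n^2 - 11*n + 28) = (n + 6)/(n - 4)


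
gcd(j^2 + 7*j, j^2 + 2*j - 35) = j + 7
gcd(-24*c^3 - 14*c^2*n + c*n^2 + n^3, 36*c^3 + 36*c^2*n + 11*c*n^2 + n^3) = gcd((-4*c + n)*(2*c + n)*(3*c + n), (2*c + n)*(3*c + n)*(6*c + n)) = 6*c^2 + 5*c*n + n^2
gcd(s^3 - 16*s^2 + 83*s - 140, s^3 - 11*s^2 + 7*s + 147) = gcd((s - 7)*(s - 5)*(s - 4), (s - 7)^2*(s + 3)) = s - 7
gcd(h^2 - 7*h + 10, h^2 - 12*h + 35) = h - 5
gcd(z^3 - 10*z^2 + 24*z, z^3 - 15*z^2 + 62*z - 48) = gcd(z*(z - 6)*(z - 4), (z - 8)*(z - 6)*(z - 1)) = z - 6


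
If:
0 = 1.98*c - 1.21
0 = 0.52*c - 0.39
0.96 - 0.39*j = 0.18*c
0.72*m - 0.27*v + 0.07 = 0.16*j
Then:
No Solution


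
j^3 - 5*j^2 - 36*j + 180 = (j - 6)*(j - 5)*(j + 6)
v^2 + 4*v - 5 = (v - 1)*(v + 5)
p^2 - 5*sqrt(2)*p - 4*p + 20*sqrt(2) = (p - 4)*(p - 5*sqrt(2))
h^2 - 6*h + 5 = (h - 5)*(h - 1)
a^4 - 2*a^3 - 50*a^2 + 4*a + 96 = (a - 8)*(a + 6)*(a - sqrt(2))*(a + sqrt(2))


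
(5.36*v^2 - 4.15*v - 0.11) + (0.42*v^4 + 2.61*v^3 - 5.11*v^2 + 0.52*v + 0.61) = 0.42*v^4 + 2.61*v^3 + 0.25*v^2 - 3.63*v + 0.5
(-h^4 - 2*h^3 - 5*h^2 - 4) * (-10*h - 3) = 10*h^5 + 23*h^4 + 56*h^3 + 15*h^2 + 40*h + 12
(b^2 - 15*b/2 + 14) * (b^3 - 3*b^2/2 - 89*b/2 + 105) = b^5 - 9*b^4 - 77*b^3/4 + 1671*b^2/4 - 2821*b/2 + 1470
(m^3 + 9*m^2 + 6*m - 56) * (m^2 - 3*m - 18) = m^5 + 6*m^4 - 39*m^3 - 236*m^2 + 60*m + 1008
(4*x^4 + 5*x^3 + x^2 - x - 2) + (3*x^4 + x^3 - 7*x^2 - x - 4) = 7*x^4 + 6*x^3 - 6*x^2 - 2*x - 6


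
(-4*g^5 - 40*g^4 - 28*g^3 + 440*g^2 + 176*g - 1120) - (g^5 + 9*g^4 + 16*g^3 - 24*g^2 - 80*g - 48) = -5*g^5 - 49*g^4 - 44*g^3 + 464*g^2 + 256*g - 1072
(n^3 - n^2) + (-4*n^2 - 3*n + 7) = n^3 - 5*n^2 - 3*n + 7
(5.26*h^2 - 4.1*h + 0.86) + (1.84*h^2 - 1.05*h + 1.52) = 7.1*h^2 - 5.15*h + 2.38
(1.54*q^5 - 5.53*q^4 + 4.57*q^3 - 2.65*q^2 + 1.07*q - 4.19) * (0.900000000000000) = 1.386*q^5 - 4.977*q^4 + 4.113*q^3 - 2.385*q^2 + 0.963*q - 3.771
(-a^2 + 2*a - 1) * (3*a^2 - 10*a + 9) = -3*a^4 + 16*a^3 - 32*a^2 + 28*a - 9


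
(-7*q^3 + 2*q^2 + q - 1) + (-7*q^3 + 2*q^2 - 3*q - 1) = -14*q^3 + 4*q^2 - 2*q - 2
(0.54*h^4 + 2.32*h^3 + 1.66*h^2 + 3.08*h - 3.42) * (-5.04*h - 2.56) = -2.7216*h^5 - 13.0752*h^4 - 14.3056*h^3 - 19.7728*h^2 + 9.352*h + 8.7552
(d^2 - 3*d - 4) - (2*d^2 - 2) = -d^2 - 3*d - 2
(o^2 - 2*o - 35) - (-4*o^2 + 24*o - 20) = 5*o^2 - 26*o - 15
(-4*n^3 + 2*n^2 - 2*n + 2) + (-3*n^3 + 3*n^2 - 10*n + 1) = -7*n^3 + 5*n^2 - 12*n + 3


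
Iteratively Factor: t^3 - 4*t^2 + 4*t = (t - 2)*(t^2 - 2*t) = (t - 2)^2*(t)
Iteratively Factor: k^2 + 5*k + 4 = (k + 1)*(k + 4)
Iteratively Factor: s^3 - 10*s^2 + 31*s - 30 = (s - 3)*(s^2 - 7*s + 10) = (s - 3)*(s - 2)*(s - 5)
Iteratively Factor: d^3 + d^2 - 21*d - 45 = (d - 5)*(d^2 + 6*d + 9) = (d - 5)*(d + 3)*(d + 3)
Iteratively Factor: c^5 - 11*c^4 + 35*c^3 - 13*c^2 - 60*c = (c - 4)*(c^4 - 7*c^3 + 7*c^2 + 15*c) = c*(c - 4)*(c^3 - 7*c^2 + 7*c + 15) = c*(c - 4)*(c + 1)*(c^2 - 8*c + 15) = c*(c - 5)*(c - 4)*(c + 1)*(c - 3)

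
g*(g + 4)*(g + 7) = g^3 + 11*g^2 + 28*g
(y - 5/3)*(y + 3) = y^2 + 4*y/3 - 5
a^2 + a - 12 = (a - 3)*(a + 4)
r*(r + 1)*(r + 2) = r^3 + 3*r^2 + 2*r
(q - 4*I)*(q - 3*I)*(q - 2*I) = q^3 - 9*I*q^2 - 26*q + 24*I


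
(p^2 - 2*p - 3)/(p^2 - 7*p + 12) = (p + 1)/(p - 4)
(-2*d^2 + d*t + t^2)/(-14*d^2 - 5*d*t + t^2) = (-d + t)/(-7*d + t)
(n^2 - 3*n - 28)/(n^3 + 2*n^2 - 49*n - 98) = (n + 4)/(n^2 + 9*n + 14)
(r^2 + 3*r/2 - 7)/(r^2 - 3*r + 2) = (r + 7/2)/(r - 1)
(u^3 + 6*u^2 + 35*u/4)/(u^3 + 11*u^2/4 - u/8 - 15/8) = 2*u*(2*u + 7)/(4*u^2 + u - 3)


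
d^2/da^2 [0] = 0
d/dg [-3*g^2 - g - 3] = -6*g - 1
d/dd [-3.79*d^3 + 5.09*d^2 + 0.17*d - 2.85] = -11.37*d^2 + 10.18*d + 0.17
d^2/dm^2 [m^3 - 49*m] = 6*m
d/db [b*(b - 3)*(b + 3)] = 3*b^2 - 9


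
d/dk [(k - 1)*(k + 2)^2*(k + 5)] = 4*k^3 + 24*k^2 + 30*k - 4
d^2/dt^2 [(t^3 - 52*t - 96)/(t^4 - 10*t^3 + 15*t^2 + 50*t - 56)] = 2*(t^6 - 6*t^5 - 333*t^4 + 5062*t^3 - 27696*t^2 + 65376*t - 58280)/(t^9 - 36*t^8 + 549*t^7 - 4620*t^6 + 23427*t^5 - 73404*t^4 + 140295*t^3 - 155988*t^2 + 91728*t - 21952)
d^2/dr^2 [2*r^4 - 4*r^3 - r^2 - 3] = 24*r^2 - 24*r - 2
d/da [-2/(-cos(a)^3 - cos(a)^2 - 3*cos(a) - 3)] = 2*(3*cos(a)^2 + 2*cos(a) + 3)*sin(a)/(cos(a)^3 + cos(a)^2 + 3*cos(a) + 3)^2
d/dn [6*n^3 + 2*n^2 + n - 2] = 18*n^2 + 4*n + 1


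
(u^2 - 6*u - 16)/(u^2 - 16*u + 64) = (u + 2)/(u - 8)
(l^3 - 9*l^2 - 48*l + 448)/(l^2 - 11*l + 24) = (l^2 - l - 56)/(l - 3)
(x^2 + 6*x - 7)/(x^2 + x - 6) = (x^2 + 6*x - 7)/(x^2 + x - 6)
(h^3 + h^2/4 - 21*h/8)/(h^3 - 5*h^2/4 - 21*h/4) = (h - 3/2)/(h - 3)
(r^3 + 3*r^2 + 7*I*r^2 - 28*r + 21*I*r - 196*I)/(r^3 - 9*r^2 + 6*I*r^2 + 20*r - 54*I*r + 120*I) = (r^2 + 7*r*(1 + I) + 49*I)/(r^2 + r*(-5 + 6*I) - 30*I)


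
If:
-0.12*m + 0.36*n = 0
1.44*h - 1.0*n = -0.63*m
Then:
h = -0.618055555555556*n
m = 3.0*n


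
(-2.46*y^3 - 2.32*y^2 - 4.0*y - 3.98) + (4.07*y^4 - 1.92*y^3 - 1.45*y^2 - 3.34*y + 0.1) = 4.07*y^4 - 4.38*y^3 - 3.77*y^2 - 7.34*y - 3.88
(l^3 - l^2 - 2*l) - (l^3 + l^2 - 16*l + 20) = -2*l^2 + 14*l - 20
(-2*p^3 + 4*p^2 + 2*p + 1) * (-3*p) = 6*p^4 - 12*p^3 - 6*p^2 - 3*p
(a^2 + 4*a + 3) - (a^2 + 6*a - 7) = 10 - 2*a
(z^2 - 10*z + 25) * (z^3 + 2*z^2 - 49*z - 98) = z^5 - 8*z^4 - 44*z^3 + 442*z^2 - 245*z - 2450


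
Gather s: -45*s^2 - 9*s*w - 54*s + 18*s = -45*s^2 + s*(-9*w - 36)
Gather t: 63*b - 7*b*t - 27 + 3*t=63*b + t*(3 - 7*b) - 27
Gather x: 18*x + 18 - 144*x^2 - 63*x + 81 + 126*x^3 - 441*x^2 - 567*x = 126*x^3 - 585*x^2 - 612*x + 99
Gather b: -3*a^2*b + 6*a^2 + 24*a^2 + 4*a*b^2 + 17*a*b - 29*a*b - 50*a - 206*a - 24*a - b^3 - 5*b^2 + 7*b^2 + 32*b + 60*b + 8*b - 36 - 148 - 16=30*a^2 - 280*a - b^3 + b^2*(4*a + 2) + b*(-3*a^2 - 12*a + 100) - 200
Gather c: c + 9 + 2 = c + 11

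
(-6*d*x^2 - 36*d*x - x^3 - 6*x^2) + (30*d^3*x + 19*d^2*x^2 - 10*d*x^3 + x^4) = 30*d^3*x + 19*d^2*x^2 - 10*d*x^3 - 6*d*x^2 - 36*d*x + x^4 - x^3 - 6*x^2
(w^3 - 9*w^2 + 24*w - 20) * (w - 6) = w^4 - 15*w^3 + 78*w^2 - 164*w + 120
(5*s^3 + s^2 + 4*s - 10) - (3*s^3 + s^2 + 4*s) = 2*s^3 - 10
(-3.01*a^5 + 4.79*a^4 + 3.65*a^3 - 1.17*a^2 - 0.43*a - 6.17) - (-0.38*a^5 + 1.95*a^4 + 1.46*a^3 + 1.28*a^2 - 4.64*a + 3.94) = -2.63*a^5 + 2.84*a^4 + 2.19*a^3 - 2.45*a^2 + 4.21*a - 10.11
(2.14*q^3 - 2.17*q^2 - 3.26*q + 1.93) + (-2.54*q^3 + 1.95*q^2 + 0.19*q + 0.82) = -0.4*q^3 - 0.22*q^2 - 3.07*q + 2.75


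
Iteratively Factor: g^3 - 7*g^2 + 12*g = (g - 4)*(g^2 - 3*g) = g*(g - 4)*(g - 3)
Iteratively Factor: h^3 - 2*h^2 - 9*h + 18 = (h - 3)*(h^2 + h - 6) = (h - 3)*(h - 2)*(h + 3)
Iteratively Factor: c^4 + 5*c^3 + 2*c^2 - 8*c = (c + 2)*(c^3 + 3*c^2 - 4*c) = (c + 2)*(c + 4)*(c^2 - c) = (c - 1)*(c + 2)*(c + 4)*(c)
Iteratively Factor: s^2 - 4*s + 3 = (s - 3)*(s - 1)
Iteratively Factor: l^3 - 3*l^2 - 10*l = (l + 2)*(l^2 - 5*l) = (l - 5)*(l + 2)*(l)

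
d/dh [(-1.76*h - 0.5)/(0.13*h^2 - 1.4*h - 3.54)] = (0.2288*h^2 + 0.13*h + 5.5304)/(0.0169*h^4 - 0.364*h^3 + 1.0396*h^2 + 9.912*h + 12.5316)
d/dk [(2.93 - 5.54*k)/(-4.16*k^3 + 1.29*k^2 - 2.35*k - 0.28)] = (-46.0928*k^3 + 43.713*k^2 - 7.5594*k + 8.4367)/(17.3056*k^6 - 10.7328*k^5 + 21.2161*k^4 - 3.7334*k^3 + 4.8001*k^2 + 1.316*k + 0.0784)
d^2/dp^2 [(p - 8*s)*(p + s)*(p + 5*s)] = 6*p - 4*s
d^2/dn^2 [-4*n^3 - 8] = -24*n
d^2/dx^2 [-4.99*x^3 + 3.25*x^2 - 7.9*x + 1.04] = 6.5 - 29.94*x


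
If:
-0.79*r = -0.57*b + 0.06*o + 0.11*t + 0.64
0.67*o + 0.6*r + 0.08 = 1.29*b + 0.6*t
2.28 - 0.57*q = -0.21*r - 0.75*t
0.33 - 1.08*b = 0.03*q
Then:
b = 0.201964843334697 - 0.0340587373769948*t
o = 1.04791978293541*t + 0.927529688672052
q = 1.22611454557181*t + 3.72926563995091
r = -0.243403376305078*t - 0.734850405847526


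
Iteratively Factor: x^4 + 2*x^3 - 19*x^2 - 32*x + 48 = (x + 3)*(x^3 - x^2 - 16*x + 16) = (x + 3)*(x + 4)*(x^2 - 5*x + 4) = (x - 4)*(x + 3)*(x + 4)*(x - 1)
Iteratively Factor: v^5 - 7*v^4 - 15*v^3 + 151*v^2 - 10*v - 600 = (v + 2)*(v^4 - 9*v^3 + 3*v^2 + 145*v - 300) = (v + 2)*(v + 4)*(v^3 - 13*v^2 + 55*v - 75) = (v - 5)*(v + 2)*(v + 4)*(v^2 - 8*v + 15) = (v - 5)*(v - 3)*(v + 2)*(v + 4)*(v - 5)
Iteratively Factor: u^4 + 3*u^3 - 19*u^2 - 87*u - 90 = (u + 3)*(u^3 - 19*u - 30) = (u - 5)*(u + 3)*(u^2 + 5*u + 6) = (u - 5)*(u + 2)*(u + 3)*(u + 3)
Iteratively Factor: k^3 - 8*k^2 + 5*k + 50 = (k - 5)*(k^2 - 3*k - 10) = (k - 5)^2*(k + 2)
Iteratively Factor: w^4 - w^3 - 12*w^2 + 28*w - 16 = (w - 2)*(w^3 + w^2 - 10*w + 8) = (w - 2)*(w - 1)*(w^2 + 2*w - 8) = (w - 2)*(w - 1)*(w + 4)*(w - 2)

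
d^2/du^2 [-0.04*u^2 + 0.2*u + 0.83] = -0.0800000000000000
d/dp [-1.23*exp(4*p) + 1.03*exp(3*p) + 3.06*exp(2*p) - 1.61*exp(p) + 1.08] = (-4.92*exp(3*p) + 3.09*exp(2*p) + 6.12*exp(p) - 1.61)*exp(p)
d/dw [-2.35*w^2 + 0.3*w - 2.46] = 0.3 - 4.7*w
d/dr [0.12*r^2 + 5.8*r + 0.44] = 0.24*r + 5.8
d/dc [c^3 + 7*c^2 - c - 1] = 3*c^2 + 14*c - 1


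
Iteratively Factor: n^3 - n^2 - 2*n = (n)*(n^2 - n - 2) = n*(n - 2)*(n + 1)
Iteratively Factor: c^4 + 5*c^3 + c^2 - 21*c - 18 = (c - 2)*(c^3 + 7*c^2 + 15*c + 9) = (c - 2)*(c + 1)*(c^2 + 6*c + 9) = (c - 2)*(c + 1)*(c + 3)*(c + 3)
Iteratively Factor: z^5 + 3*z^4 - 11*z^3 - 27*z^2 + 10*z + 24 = (z + 2)*(z^4 + z^3 - 13*z^2 - z + 12) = (z - 3)*(z + 2)*(z^3 + 4*z^2 - z - 4) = (z - 3)*(z + 2)*(z + 4)*(z^2 - 1) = (z - 3)*(z - 1)*(z + 2)*(z + 4)*(z + 1)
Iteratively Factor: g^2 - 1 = (g - 1)*(g + 1)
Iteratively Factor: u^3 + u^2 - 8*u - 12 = (u - 3)*(u^2 + 4*u + 4) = (u - 3)*(u + 2)*(u + 2)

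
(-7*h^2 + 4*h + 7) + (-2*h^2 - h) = -9*h^2 + 3*h + 7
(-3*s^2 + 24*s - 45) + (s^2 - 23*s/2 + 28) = -2*s^2 + 25*s/2 - 17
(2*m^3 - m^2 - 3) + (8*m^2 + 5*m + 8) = 2*m^3 + 7*m^2 + 5*m + 5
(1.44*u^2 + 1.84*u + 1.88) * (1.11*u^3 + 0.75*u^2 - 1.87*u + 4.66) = 1.5984*u^5 + 3.1224*u^4 + 0.774*u^3 + 4.6796*u^2 + 5.0588*u + 8.7608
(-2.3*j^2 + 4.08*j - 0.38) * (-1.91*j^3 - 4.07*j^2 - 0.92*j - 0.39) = 4.393*j^5 + 1.5682*j^4 - 13.7638*j^3 - 1.31*j^2 - 1.2416*j + 0.1482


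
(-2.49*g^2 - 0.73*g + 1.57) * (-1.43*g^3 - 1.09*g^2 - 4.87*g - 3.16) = 3.5607*g^5 + 3.758*g^4 + 10.6769*g^3 + 9.7122*g^2 - 5.3391*g - 4.9612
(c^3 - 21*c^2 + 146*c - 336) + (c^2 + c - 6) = c^3 - 20*c^2 + 147*c - 342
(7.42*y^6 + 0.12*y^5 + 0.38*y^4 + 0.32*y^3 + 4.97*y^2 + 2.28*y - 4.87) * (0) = 0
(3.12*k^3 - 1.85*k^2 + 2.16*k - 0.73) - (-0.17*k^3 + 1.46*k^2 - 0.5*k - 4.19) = 3.29*k^3 - 3.31*k^2 + 2.66*k + 3.46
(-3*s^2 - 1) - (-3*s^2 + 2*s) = -2*s - 1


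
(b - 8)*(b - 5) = b^2 - 13*b + 40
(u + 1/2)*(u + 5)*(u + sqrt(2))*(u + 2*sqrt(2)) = u^4 + 3*sqrt(2)*u^3 + 11*u^3/2 + 13*u^2/2 + 33*sqrt(2)*u^2/2 + 15*sqrt(2)*u/2 + 22*u + 10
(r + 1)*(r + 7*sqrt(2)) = r^2 + r + 7*sqrt(2)*r + 7*sqrt(2)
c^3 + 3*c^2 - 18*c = c*(c - 3)*(c + 6)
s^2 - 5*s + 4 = (s - 4)*(s - 1)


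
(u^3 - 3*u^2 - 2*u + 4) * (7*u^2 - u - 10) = 7*u^5 - 22*u^4 - 21*u^3 + 60*u^2 + 16*u - 40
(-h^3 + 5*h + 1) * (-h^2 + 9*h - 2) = h^5 - 9*h^4 - 3*h^3 + 44*h^2 - h - 2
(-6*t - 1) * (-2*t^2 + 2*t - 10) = 12*t^3 - 10*t^2 + 58*t + 10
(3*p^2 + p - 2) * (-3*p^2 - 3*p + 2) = -9*p^4 - 12*p^3 + 9*p^2 + 8*p - 4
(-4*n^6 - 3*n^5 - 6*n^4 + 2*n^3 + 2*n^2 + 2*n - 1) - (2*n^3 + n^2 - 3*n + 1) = -4*n^6 - 3*n^5 - 6*n^4 + n^2 + 5*n - 2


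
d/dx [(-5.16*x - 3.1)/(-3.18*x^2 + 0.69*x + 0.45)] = (16.4088*x^2 - 3.5604*x - (5.16*x + 3.1)*(6.36*x - 0.69) - 2.322)/(-3.18*x^2 + 0.69*x + 0.45)^2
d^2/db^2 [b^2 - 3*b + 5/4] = 2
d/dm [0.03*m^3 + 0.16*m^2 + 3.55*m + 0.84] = 0.09*m^2 + 0.32*m + 3.55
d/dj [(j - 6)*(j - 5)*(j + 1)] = 3*j^2 - 20*j + 19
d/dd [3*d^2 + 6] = 6*d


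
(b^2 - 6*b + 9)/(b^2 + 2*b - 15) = (b - 3)/(b + 5)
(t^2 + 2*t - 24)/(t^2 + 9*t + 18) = (t - 4)/(t + 3)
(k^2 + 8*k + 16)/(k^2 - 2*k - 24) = (k + 4)/(k - 6)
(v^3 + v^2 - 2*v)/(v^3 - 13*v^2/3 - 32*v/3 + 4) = 3*v*(v - 1)/(3*v^2 - 19*v + 6)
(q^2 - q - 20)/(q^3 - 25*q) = (q + 4)/(q*(q + 5))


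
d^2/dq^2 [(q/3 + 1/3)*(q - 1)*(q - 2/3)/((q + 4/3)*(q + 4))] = 14*(33*q^3 + 126*q^2 + 144*q + 32)/(27*q^6 + 432*q^5 + 2736*q^4 + 8704*q^3 + 14592*q^2 + 12288*q + 4096)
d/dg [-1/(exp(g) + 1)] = 1/(4*cosh(g/2)^2)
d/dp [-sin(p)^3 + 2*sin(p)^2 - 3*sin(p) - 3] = (-3*sin(p)^2 + 4*sin(p) - 3)*cos(p)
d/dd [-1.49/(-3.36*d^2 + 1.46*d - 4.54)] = (2.1754 - 10.0128*d)/(3.36*d^2 - 1.46*d + 4.54)^2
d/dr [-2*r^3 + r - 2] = 1 - 6*r^2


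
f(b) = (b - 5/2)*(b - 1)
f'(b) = 2*b - 7/2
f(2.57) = 0.11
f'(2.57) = 1.64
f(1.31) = -0.37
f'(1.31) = -0.88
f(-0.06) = 2.71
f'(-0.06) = -3.62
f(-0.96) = 6.78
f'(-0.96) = -5.42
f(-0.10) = 2.86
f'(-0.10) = -3.70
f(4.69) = 8.08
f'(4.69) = 5.88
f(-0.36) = 3.89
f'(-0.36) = -4.22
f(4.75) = 8.44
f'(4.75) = 6.00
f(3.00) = 1.00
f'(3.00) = 2.50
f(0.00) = 2.50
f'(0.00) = -3.50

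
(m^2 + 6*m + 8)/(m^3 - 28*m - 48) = 1/(m - 6)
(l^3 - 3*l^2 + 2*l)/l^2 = l - 3 + 2/l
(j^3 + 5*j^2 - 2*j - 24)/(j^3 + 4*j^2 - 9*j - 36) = (j - 2)/(j - 3)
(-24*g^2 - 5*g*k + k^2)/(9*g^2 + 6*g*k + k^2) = (-8*g + k)/(3*g + k)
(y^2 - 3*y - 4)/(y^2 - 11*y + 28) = (y + 1)/(y - 7)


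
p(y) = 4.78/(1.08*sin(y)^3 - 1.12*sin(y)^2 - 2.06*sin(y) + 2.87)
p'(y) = 4.78*(-3.24*sin(y)^2*cos(y) + 2.24*sin(y)*cos(y) + 2.06*cos(y))/(1.08*sin(y)^3 - 1.12*sin(y)^2 - 2.06*sin(y) + 2.87)^2 = (-15.4872*sin(y)^2 + 10.7072*sin(y) + 9.8468)*cos(y)/(1.08*sin(y)^3 - 1.12*sin(y)^2 - 2.06*sin(y) + 2.87)^2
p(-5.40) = 4.32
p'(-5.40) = 4.59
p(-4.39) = 5.76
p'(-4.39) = -2.79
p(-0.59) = 1.37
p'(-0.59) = -0.06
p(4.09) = 1.48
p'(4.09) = 0.51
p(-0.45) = 1.38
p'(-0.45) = 0.17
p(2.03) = 5.30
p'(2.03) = -3.82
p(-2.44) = 1.39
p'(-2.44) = 0.23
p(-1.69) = 1.74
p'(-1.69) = 0.25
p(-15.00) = 1.39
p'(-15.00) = 0.24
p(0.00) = 1.67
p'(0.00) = 1.20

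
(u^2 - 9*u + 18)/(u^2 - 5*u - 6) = (u - 3)/(u + 1)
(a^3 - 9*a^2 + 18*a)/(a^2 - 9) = a*(a - 6)/(a + 3)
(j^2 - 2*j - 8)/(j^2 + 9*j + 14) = (j - 4)/(j + 7)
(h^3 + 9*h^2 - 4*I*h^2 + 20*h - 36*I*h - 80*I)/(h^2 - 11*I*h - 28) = (h^2 + 9*h + 20)/(h - 7*I)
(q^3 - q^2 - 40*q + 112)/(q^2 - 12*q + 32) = (q^2 + 3*q - 28)/(q - 8)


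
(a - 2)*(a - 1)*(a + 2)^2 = a^4 + a^3 - 6*a^2 - 4*a + 8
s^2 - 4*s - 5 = (s - 5)*(s + 1)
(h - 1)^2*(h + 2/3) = h^3 - 4*h^2/3 - h/3 + 2/3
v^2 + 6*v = v*(v + 6)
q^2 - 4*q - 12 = (q - 6)*(q + 2)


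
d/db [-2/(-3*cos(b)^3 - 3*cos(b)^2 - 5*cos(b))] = 2*(9*sin(b) + 5*sin(b)/cos(b)^2 + 6*tan(b))/(-3*sin(b)^2 + 3*cos(b) + 8)^2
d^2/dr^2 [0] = 0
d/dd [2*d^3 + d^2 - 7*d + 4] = 6*d^2 + 2*d - 7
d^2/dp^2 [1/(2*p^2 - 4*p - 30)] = (p^2 - 2*p - 4*(p - 1)^2 - 15)/(-p^2 + 2*p + 15)^3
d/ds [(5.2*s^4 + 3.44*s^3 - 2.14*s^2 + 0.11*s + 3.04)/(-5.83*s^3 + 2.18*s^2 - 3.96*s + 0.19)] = (-30.316*s^6 + 22.672*s^5 - 66.753*s^4 - 22.0102*s^3 + 63.365*s^2 - 14.0676*s + 12.0593)/(33.9889*s^6 - 25.4188*s^5 + 50.926*s^4 - 19.481*s^3 + 16.51*s^2 - 1.5048*s + 0.0361)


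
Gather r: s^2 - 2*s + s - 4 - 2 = s^2 - s - 6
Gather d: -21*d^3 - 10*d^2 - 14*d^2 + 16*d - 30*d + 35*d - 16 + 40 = -21*d^3 - 24*d^2 + 21*d + 24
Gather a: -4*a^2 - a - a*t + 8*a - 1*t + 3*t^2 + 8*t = -4*a^2 + a*(7 - t) + 3*t^2 + 7*t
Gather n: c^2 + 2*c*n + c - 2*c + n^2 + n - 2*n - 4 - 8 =c^2 - c + n^2 + n*(2*c - 1) - 12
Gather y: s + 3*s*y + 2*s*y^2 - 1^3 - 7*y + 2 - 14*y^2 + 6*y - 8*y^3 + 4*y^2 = s - 8*y^3 + y^2*(2*s - 10) + y*(3*s - 1) + 1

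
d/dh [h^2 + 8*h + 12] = 2*h + 8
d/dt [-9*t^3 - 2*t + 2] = -27*t^2 - 2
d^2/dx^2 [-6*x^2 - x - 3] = -12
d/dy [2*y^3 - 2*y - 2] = 6*y^2 - 2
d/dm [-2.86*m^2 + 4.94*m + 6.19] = 4.94 - 5.72*m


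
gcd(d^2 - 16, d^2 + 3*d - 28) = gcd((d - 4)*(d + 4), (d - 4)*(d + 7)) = d - 4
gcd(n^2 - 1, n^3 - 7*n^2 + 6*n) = n - 1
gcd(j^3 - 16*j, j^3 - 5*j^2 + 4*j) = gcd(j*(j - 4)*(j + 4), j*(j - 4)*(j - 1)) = j^2 - 4*j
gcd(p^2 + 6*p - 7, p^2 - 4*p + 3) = p - 1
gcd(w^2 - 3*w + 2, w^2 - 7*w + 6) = w - 1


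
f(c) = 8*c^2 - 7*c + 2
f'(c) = 16*c - 7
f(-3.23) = 108.07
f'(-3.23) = -58.68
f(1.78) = 14.89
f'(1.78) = 21.48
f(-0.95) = 15.87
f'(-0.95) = -22.20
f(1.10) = 3.98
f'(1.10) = 10.60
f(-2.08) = 51.17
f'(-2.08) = -40.28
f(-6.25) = 358.25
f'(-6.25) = -107.00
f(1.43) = 8.35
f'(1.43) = 15.88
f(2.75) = 43.25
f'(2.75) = 37.00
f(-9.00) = 713.00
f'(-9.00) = -151.00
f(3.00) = 53.00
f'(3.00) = 41.00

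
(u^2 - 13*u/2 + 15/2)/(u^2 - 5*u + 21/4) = 2*(u - 5)/(2*u - 7)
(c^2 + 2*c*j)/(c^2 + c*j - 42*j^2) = c*(c + 2*j)/(c^2 + c*j - 42*j^2)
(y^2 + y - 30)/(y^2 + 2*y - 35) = (y + 6)/(y + 7)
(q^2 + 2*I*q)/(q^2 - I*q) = (q + 2*I)/(q - I)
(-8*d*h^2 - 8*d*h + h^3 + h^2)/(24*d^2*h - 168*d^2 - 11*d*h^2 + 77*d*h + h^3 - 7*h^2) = h*(-h - 1)/(3*d*h - 21*d - h^2 + 7*h)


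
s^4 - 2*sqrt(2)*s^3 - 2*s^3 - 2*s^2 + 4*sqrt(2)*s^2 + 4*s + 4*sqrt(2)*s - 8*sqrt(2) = (s - 2)*(s - 2*sqrt(2))*(s - sqrt(2))*(s + sqrt(2))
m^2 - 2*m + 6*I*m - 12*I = (m - 2)*(m + 6*I)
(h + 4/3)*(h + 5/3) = h^2 + 3*h + 20/9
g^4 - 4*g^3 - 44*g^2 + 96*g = g*(g - 8)*(g - 2)*(g + 6)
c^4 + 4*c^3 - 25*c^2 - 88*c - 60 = (c - 5)*(c + 1)*(c + 2)*(c + 6)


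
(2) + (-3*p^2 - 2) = -3*p^2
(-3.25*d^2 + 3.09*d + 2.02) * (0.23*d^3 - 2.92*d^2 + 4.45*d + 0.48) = -0.7475*d^5 + 10.2007*d^4 - 23.0207*d^3 + 6.2921*d^2 + 10.4722*d + 0.9696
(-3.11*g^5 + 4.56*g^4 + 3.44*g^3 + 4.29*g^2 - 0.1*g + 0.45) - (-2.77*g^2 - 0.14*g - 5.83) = -3.11*g^5 + 4.56*g^4 + 3.44*g^3 + 7.06*g^2 + 0.04*g + 6.28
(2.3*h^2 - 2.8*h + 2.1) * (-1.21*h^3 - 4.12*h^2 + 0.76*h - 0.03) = -2.783*h^5 - 6.088*h^4 + 10.743*h^3 - 10.849*h^2 + 1.68*h - 0.063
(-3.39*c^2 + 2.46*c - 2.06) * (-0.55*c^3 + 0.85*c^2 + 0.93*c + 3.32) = 1.8645*c^5 - 4.2345*c^4 + 0.0712999999999999*c^3 - 10.718*c^2 + 6.2514*c - 6.8392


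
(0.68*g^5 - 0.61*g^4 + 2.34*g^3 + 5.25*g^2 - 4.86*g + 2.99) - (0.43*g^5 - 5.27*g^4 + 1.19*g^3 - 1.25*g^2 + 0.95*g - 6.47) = 0.25*g^5 + 4.66*g^4 + 1.15*g^3 + 6.5*g^2 - 5.81*g + 9.46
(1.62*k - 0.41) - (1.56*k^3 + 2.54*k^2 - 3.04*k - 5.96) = -1.56*k^3 - 2.54*k^2 + 4.66*k + 5.55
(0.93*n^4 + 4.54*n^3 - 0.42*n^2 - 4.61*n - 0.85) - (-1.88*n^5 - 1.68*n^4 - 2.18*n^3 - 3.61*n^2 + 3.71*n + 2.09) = 1.88*n^5 + 2.61*n^4 + 6.72*n^3 + 3.19*n^2 - 8.32*n - 2.94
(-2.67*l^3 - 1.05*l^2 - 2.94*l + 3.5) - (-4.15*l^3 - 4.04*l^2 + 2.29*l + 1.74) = 1.48*l^3 + 2.99*l^2 - 5.23*l + 1.76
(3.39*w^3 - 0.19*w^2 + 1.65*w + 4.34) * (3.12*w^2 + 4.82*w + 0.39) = 10.5768*w^5 + 15.747*w^4 + 5.5543*w^3 + 21.4197*w^2 + 21.5623*w + 1.6926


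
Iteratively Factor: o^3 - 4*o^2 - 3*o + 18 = (o - 3)*(o^2 - o - 6) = (o - 3)^2*(o + 2)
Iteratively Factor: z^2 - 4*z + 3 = (z - 1)*(z - 3)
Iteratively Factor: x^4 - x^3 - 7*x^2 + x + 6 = (x - 3)*(x^3 + 2*x^2 - x - 2) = (x - 3)*(x - 1)*(x^2 + 3*x + 2) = (x - 3)*(x - 1)*(x + 2)*(x + 1)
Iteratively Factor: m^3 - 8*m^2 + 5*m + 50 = (m + 2)*(m^2 - 10*m + 25) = (m - 5)*(m + 2)*(m - 5)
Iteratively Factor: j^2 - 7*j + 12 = (j - 4)*(j - 3)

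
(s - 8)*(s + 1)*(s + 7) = s^3 - 57*s - 56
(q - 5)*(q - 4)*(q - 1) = q^3 - 10*q^2 + 29*q - 20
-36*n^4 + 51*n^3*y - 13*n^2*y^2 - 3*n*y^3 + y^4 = (-3*n + y)^2*(-n + y)*(4*n + y)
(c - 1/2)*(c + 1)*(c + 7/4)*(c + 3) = c^4 + 21*c^3/4 + 57*c^2/8 + c/4 - 21/8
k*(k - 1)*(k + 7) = k^3 + 6*k^2 - 7*k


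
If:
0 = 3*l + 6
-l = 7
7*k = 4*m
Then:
No Solution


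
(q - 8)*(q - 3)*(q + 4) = q^3 - 7*q^2 - 20*q + 96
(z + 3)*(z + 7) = z^2 + 10*z + 21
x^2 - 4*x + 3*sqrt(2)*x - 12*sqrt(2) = (x - 4)*(x + 3*sqrt(2))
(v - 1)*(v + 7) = v^2 + 6*v - 7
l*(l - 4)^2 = l^3 - 8*l^2 + 16*l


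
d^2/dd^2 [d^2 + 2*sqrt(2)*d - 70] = 2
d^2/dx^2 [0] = 0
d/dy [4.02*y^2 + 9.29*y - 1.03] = 8.04*y + 9.29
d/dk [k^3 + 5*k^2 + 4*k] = 3*k^2 + 10*k + 4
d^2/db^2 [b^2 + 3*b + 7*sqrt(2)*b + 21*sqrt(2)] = 2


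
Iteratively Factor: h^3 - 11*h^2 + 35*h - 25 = (h - 1)*(h^2 - 10*h + 25) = (h - 5)*(h - 1)*(h - 5)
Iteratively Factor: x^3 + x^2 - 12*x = (x + 4)*(x^2 - 3*x) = x*(x + 4)*(x - 3)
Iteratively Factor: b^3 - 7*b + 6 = (b - 1)*(b^2 + b - 6) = (b - 1)*(b + 3)*(b - 2)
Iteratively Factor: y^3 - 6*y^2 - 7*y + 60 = (y - 5)*(y^2 - y - 12) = (y - 5)*(y - 4)*(y + 3)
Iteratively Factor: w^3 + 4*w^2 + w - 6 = (w - 1)*(w^2 + 5*w + 6) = (w - 1)*(w + 2)*(w + 3)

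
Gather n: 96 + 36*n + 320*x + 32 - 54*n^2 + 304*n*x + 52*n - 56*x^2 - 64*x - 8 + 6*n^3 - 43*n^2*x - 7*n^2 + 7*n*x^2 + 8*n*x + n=6*n^3 + n^2*(-43*x - 61) + n*(7*x^2 + 312*x + 89) - 56*x^2 + 256*x + 120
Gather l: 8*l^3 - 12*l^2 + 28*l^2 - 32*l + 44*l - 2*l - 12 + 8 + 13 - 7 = 8*l^3 + 16*l^2 + 10*l + 2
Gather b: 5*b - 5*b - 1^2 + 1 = 0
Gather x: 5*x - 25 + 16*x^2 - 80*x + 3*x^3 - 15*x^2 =3*x^3 + x^2 - 75*x - 25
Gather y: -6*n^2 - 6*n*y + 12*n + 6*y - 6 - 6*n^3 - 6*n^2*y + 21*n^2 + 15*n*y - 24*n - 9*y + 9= -6*n^3 + 15*n^2 - 12*n + y*(-6*n^2 + 9*n - 3) + 3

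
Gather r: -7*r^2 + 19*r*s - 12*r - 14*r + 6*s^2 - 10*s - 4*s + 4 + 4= -7*r^2 + r*(19*s - 26) + 6*s^2 - 14*s + 8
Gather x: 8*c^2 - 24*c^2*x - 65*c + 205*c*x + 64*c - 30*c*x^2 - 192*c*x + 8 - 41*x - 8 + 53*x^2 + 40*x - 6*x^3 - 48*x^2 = 8*c^2 - c - 6*x^3 + x^2*(5 - 30*c) + x*(-24*c^2 + 13*c - 1)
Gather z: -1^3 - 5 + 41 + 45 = 80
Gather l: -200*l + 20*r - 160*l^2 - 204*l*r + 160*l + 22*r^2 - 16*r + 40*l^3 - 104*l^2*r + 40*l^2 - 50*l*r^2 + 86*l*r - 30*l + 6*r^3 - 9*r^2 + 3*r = 40*l^3 + l^2*(-104*r - 120) + l*(-50*r^2 - 118*r - 70) + 6*r^3 + 13*r^2 + 7*r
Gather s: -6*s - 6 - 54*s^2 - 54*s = -54*s^2 - 60*s - 6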